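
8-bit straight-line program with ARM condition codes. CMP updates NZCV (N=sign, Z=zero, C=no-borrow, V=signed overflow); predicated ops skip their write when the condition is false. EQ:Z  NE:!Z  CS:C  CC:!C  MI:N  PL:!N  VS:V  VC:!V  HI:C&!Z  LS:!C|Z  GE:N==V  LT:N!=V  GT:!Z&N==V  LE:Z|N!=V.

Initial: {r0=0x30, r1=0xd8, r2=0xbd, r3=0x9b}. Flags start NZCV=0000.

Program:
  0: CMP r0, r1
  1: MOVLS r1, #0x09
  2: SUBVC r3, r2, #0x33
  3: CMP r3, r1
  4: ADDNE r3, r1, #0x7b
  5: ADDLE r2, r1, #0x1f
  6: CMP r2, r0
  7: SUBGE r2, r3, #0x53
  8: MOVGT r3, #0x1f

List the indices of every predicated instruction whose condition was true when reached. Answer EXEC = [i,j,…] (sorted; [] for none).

[0] flags=0000 → (cmp)
[1] flags=0000 LS?T → r1=0x09
[2] flags=0000 VC?T → r3=0x8a
[3] flags=1010 → (cmp)
[4] flags=1010 NE?T → r3=0x84
[5] flags=1010 LE?T → r2=0x28
[6] flags=1000 → (cmp)
[7] flags=1000 GE?F → skip
[8] flags=1000 GT?F → skip

EXEC = [1,2,4,5]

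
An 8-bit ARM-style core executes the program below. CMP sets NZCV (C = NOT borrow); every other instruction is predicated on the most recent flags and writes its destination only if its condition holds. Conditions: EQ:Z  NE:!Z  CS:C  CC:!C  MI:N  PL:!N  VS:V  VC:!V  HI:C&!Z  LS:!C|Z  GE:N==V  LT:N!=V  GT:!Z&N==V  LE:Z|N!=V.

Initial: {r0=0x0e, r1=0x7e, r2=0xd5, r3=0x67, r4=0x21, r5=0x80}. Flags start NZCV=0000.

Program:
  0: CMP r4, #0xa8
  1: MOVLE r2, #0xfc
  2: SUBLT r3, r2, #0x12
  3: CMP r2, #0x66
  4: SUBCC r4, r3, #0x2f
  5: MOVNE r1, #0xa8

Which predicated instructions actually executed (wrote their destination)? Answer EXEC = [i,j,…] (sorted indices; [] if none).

0: ✓ CMP  NZCV=0000
1: · MOVLE
2: · SUBLT
3: ✓ CMP  NZCV=0011
4: · SUBCC
5: ✓ MOVNE  r1←0xa8

EXEC = [5]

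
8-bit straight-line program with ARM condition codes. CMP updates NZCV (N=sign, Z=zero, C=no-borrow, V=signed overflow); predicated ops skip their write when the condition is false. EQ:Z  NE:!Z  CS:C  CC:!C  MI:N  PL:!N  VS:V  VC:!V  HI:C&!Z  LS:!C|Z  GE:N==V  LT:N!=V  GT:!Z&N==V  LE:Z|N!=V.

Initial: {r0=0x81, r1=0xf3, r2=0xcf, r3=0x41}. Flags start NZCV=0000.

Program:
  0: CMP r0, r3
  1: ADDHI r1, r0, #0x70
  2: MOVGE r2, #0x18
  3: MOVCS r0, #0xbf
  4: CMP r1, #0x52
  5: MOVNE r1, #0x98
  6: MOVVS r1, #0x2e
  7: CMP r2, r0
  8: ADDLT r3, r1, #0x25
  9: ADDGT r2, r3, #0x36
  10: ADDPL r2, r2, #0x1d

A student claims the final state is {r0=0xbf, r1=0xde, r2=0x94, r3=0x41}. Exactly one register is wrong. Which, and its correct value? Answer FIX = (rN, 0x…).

FIX = (r1, 0x98)

0: ✓ CMP  NZCV=0011
1: ✓ ADDHI  r1←0xf1
2: · MOVGE
3: ✓ MOVCS  r0←0xbf
4: ✓ CMP  NZCV=1010
5: ✓ MOVNE  r1←0x98
6: · MOVVS
7: ✓ CMP  NZCV=0010
8: · ADDLT
9: ✓ ADDGT  r2←0x77
10: ✓ ADDPL  r2←0x94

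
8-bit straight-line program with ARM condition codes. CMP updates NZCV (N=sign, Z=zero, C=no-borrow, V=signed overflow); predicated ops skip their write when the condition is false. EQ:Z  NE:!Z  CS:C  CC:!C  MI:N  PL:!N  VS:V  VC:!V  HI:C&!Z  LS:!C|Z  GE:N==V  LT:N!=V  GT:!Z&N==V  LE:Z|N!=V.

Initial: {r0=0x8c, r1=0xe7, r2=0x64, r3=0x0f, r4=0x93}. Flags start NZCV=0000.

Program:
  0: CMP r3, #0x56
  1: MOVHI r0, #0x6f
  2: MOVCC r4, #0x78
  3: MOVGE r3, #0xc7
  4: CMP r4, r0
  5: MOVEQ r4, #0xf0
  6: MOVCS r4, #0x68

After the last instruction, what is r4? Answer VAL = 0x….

[0] flags=1000 → (cmp)
[1] flags=1000 HI?F → skip
[2] flags=1000 CC?T → r4=0x78
[3] flags=1000 GE?F → skip
[4] flags=1001 → (cmp)
[5] flags=1001 EQ?F → skip
[6] flags=1001 CS?F → skip

VAL = 0x78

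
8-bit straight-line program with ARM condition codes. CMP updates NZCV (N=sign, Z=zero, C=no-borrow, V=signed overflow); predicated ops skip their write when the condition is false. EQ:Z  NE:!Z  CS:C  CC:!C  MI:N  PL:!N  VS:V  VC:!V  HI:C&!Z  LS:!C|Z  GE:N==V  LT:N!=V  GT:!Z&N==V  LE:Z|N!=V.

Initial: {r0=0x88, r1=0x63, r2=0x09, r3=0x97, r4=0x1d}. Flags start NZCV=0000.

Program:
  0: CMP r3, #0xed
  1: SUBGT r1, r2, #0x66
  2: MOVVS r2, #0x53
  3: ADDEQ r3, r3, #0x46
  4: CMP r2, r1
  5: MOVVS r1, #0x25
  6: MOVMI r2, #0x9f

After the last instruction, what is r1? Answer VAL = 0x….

0: ✓ CMP  NZCV=1000
1: · SUBGT
2: · MOVVS
3: · ADDEQ
4: ✓ CMP  NZCV=1000
5: · MOVVS
6: ✓ MOVMI  r2←0x9f

VAL = 0x63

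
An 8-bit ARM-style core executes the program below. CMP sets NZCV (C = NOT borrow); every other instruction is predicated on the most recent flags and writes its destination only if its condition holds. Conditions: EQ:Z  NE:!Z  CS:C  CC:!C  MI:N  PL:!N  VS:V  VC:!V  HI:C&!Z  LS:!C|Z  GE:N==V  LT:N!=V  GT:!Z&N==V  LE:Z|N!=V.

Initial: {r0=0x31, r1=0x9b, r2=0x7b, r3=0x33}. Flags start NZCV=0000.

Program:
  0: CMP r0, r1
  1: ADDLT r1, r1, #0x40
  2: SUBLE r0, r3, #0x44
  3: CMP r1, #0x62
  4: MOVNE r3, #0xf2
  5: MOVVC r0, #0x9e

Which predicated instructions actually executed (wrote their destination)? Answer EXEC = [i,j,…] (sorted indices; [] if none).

[0] flags=1001 → (cmp)
[1] flags=1001 LT?F → skip
[2] flags=1001 LE?F → skip
[3] flags=0011 → (cmp)
[4] flags=0011 NE?T → r3=0xf2
[5] flags=0011 VC?F → skip

EXEC = [4]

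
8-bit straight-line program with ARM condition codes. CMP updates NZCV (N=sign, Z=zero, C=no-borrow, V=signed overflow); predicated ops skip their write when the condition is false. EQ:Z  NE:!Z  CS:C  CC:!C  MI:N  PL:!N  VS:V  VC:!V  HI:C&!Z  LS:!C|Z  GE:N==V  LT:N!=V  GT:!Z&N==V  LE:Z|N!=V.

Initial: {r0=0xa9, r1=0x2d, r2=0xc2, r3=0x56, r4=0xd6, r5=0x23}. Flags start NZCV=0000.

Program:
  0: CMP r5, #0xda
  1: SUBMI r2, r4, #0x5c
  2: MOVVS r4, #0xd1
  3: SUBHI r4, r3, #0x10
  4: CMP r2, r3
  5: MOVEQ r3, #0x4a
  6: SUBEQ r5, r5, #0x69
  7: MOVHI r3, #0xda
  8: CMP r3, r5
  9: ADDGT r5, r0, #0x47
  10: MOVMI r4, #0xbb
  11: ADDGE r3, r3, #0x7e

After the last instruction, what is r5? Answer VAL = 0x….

0: ✓ CMP  NZCV=0000
1: · SUBMI
2: · MOVVS
3: · SUBHI
4: ✓ CMP  NZCV=0011
5: · MOVEQ
6: · SUBEQ
7: ✓ MOVHI  r3←0xda
8: ✓ CMP  NZCV=1010
9: · ADDGT
10: ✓ MOVMI  r4←0xbb
11: · ADDGE

VAL = 0x23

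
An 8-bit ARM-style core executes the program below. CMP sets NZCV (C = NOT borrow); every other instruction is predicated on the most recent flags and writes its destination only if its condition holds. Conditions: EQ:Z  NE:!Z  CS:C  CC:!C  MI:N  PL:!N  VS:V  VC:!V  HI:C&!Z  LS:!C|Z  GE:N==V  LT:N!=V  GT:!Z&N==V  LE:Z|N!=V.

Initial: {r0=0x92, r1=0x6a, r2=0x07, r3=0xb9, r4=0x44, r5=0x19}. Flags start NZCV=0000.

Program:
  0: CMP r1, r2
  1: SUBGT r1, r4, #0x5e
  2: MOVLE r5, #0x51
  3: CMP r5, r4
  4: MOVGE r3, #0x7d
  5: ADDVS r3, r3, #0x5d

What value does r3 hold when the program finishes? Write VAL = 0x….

0: ✓ CMP  NZCV=0010
1: ✓ SUBGT  r1←0xe6
2: · MOVLE
3: ✓ CMP  NZCV=1000
4: · MOVGE
5: · ADDVS

VAL = 0xb9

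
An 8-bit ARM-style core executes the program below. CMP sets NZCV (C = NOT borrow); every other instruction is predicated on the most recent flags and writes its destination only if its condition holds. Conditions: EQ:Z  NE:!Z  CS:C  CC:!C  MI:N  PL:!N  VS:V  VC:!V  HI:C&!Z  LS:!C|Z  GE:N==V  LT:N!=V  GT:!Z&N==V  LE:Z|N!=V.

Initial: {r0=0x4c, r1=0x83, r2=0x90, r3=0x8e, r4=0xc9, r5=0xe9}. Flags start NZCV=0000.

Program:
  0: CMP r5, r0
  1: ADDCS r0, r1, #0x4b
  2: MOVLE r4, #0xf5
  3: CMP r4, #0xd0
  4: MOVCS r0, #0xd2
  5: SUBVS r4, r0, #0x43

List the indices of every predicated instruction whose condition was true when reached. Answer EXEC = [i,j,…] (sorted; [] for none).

0: ✓ CMP  NZCV=1010
1: ✓ ADDCS  r0←0xce
2: ✓ MOVLE  r4←0xf5
3: ✓ CMP  NZCV=0010
4: ✓ MOVCS  r0←0xd2
5: · SUBVS

EXEC = [1,2,4]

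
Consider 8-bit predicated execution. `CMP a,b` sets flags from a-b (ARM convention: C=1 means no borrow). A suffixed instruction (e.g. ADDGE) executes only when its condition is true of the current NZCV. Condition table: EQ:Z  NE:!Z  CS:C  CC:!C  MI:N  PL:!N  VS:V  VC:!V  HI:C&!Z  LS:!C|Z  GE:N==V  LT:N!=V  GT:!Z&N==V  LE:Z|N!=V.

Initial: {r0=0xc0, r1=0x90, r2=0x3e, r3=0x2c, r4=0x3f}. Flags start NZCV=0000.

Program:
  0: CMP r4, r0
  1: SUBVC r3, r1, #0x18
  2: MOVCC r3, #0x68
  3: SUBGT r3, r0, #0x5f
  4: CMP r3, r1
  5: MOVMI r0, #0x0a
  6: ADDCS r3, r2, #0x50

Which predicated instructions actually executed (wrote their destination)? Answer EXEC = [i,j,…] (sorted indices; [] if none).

0: ✓ CMP  NZCV=0000
1: ✓ SUBVC  r3←0x78
2: ✓ MOVCC  r3←0x68
3: ✓ SUBGT  r3←0x61
4: ✓ CMP  NZCV=1001
5: ✓ MOVMI  r0←0x0a
6: · ADDCS

EXEC = [1,2,3,5]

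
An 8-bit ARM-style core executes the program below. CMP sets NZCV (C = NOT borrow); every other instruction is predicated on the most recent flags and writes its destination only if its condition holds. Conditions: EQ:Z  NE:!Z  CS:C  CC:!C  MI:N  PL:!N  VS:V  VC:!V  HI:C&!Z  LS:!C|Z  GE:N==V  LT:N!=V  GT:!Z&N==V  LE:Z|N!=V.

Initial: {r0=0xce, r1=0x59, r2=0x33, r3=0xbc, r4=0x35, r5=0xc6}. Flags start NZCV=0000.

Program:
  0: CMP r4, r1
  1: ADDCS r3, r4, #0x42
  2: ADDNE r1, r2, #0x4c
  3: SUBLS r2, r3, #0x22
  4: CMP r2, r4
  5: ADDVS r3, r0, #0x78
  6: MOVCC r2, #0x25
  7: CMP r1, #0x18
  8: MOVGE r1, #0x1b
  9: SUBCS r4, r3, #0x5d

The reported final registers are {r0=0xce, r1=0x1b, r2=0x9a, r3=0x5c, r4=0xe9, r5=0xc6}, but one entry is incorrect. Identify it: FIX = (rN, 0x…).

FIX = (r3, 0x46)

[0] flags=1000 → (cmp)
[1] flags=1000 CS?F → skip
[2] flags=1000 NE?T → r1=0x7f
[3] flags=1000 LS?T → r2=0x9a
[4] flags=0011 → (cmp)
[5] flags=0011 VS?T → r3=0x46
[6] flags=0011 CC?F → skip
[7] flags=0010 → (cmp)
[8] flags=0010 GE?T → r1=0x1b
[9] flags=0010 CS?T → r4=0xe9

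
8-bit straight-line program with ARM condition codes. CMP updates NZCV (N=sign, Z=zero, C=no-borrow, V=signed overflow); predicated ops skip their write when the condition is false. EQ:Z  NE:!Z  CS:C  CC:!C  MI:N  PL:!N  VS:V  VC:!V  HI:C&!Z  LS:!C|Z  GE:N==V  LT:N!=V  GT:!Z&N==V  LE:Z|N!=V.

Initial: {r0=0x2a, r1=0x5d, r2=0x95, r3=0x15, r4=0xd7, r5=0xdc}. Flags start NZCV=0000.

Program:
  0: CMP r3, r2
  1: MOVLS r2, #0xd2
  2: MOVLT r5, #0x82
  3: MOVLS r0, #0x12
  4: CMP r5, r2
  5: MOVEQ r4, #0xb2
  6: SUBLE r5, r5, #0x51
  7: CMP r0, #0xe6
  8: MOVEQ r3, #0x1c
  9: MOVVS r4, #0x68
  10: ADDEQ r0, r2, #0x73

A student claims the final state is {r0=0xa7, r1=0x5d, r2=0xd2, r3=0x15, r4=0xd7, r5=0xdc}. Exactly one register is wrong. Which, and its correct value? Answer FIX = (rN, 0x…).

FIX = (r0, 0x12)

[0] flags=1001 → (cmp)
[1] flags=1001 LS?T → r2=0xd2
[2] flags=1001 LT?F → skip
[3] flags=1001 LS?T → r0=0x12
[4] flags=0010 → (cmp)
[5] flags=0010 EQ?F → skip
[6] flags=0010 LE?F → skip
[7] flags=0000 → (cmp)
[8] flags=0000 EQ?F → skip
[9] flags=0000 VS?F → skip
[10] flags=0000 EQ?F → skip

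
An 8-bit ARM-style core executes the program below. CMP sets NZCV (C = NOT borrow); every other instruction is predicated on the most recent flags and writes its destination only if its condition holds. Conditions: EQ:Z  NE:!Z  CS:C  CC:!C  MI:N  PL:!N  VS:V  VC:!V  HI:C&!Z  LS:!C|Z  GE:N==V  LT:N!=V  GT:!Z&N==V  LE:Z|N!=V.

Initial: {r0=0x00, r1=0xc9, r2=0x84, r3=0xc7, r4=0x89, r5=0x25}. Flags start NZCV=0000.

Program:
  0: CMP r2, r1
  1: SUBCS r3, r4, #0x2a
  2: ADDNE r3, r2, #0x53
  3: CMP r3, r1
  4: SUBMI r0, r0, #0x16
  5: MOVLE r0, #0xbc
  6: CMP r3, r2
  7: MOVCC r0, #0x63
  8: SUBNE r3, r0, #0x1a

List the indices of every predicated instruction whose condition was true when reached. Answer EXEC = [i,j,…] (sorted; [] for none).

[0] flags=1000 → (cmp)
[1] flags=1000 CS?F → skip
[2] flags=1000 NE?T → r3=0xd7
[3] flags=0010 → (cmp)
[4] flags=0010 MI?F → skip
[5] flags=0010 LE?F → skip
[6] flags=0010 → (cmp)
[7] flags=0010 CC?F → skip
[8] flags=0010 NE?T → r3=0xe6

EXEC = [2,8]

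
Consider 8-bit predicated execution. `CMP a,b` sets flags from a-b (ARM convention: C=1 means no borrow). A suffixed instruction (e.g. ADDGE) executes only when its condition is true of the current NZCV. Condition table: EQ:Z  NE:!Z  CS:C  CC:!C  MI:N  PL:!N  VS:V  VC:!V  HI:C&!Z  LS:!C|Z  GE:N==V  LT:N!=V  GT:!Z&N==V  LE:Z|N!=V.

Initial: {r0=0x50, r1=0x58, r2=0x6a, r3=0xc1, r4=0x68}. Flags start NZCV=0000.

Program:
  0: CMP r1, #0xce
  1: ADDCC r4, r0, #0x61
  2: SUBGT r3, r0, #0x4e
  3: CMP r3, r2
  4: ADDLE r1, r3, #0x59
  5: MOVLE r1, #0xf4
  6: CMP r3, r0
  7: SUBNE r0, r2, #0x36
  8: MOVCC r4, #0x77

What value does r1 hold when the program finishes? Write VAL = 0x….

VAL = 0xf4

0: ✓ CMP  NZCV=1001
1: ✓ ADDCC  r4←0xb1
2: ✓ SUBGT  r3←0x02
3: ✓ CMP  NZCV=1000
4: ✓ ADDLE  r1←0x5b
5: ✓ MOVLE  r1←0xf4
6: ✓ CMP  NZCV=1000
7: ✓ SUBNE  r0←0x34
8: ✓ MOVCC  r4←0x77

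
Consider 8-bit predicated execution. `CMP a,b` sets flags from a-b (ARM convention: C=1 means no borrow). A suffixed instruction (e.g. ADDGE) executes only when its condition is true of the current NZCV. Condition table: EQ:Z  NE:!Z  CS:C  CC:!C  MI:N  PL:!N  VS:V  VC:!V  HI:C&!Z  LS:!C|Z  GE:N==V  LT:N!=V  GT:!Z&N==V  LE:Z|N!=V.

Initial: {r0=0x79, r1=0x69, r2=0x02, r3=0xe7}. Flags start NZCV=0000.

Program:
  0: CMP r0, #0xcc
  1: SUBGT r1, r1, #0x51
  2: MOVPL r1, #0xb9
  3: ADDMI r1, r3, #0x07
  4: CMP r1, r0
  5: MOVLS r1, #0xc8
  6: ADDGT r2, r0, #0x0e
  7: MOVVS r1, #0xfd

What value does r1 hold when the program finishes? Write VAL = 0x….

VAL = 0xfd

0: ✓ CMP  NZCV=1001
1: ✓ SUBGT  r1←0x18
2: · MOVPL
3: ✓ ADDMI  r1←0xee
4: ✓ CMP  NZCV=0011
5: · MOVLS
6: · ADDGT
7: ✓ MOVVS  r1←0xfd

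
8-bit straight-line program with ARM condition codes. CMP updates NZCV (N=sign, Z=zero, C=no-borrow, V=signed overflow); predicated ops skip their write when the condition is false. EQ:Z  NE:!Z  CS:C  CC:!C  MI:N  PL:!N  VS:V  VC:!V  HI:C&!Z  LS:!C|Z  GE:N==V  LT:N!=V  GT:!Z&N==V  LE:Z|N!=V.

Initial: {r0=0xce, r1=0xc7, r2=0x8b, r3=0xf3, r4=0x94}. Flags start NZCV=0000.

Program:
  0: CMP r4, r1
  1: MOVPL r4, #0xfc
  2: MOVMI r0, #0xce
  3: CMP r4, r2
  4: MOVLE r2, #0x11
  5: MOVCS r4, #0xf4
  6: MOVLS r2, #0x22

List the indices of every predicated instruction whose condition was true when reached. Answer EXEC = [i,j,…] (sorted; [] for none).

EXEC = [2,5]

0: ✓ CMP  NZCV=1000
1: · MOVPL
2: ✓ MOVMI  r0←0xce
3: ✓ CMP  NZCV=0010
4: · MOVLE
5: ✓ MOVCS  r4←0xf4
6: · MOVLS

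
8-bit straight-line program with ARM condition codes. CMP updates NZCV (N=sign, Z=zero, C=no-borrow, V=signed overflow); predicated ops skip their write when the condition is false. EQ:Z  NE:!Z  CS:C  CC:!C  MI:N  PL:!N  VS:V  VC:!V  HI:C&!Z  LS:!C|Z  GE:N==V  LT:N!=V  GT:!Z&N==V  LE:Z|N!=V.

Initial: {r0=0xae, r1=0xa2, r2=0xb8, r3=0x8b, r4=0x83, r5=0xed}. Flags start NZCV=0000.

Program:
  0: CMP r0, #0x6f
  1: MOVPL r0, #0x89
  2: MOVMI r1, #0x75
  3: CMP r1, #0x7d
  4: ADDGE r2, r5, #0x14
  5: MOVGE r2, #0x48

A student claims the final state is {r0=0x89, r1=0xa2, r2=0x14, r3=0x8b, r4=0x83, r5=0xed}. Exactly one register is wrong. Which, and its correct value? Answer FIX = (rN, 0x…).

[0] flags=0011 → (cmp)
[1] flags=0011 PL?T → r0=0x89
[2] flags=0011 MI?F → skip
[3] flags=0011 → (cmp)
[4] flags=0011 GE?F → skip
[5] flags=0011 GE?F → skip

FIX = (r2, 0xb8)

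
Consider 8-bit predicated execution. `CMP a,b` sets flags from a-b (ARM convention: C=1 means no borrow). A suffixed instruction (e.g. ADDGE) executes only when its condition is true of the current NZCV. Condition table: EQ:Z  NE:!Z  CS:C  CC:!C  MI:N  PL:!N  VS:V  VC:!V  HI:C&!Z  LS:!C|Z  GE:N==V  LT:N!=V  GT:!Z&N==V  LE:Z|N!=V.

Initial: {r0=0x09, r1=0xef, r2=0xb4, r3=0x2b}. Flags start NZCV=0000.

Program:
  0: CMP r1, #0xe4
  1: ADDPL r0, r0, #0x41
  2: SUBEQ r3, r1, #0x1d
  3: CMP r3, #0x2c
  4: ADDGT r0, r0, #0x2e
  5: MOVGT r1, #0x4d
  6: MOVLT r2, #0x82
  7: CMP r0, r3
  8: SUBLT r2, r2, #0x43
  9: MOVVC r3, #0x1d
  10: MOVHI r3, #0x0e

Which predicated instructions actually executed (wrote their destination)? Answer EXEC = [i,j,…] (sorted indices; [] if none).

EXEC = [1,6,9,10]

0: ✓ CMP  NZCV=0010
1: ✓ ADDPL  r0←0x4a
2: · SUBEQ
3: ✓ CMP  NZCV=1000
4: · ADDGT
5: · MOVGT
6: ✓ MOVLT  r2←0x82
7: ✓ CMP  NZCV=0010
8: · SUBLT
9: ✓ MOVVC  r3←0x1d
10: ✓ MOVHI  r3←0x0e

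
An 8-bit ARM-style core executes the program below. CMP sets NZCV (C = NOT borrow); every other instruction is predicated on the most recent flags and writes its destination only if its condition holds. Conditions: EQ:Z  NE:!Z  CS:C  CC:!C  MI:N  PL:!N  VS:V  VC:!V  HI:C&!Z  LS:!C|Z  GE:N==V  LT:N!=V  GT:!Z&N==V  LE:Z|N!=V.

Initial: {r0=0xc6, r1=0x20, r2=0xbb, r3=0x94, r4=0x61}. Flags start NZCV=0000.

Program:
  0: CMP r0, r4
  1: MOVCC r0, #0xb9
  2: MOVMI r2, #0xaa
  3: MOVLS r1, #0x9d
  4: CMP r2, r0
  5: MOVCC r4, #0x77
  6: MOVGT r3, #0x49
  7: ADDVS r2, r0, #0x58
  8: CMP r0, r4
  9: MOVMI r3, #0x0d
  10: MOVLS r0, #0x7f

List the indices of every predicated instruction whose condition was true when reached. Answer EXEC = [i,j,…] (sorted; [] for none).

[0] flags=0011 → (cmp)
[1] flags=0011 CC?F → skip
[2] flags=0011 MI?F → skip
[3] flags=0011 LS?F → skip
[4] flags=1000 → (cmp)
[5] flags=1000 CC?T → r4=0x77
[6] flags=1000 GT?F → skip
[7] flags=1000 VS?F → skip
[8] flags=0011 → (cmp)
[9] flags=0011 MI?F → skip
[10] flags=0011 LS?F → skip

EXEC = [5]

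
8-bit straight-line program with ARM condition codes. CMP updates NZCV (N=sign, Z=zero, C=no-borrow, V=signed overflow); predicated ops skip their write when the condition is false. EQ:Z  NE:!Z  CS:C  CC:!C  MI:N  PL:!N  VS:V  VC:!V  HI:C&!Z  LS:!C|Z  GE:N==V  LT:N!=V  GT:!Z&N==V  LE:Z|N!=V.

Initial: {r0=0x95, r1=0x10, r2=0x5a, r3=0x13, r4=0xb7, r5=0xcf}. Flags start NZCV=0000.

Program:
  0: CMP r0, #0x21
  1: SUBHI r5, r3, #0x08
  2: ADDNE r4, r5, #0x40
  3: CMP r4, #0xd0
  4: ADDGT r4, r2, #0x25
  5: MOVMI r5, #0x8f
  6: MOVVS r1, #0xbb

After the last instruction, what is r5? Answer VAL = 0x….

VAL = 0x0b

0: ✓ CMP  NZCV=0011
1: ✓ SUBHI  r5←0x0b
2: ✓ ADDNE  r4←0x4b
3: ✓ CMP  NZCV=0000
4: ✓ ADDGT  r4←0x7f
5: · MOVMI
6: · MOVVS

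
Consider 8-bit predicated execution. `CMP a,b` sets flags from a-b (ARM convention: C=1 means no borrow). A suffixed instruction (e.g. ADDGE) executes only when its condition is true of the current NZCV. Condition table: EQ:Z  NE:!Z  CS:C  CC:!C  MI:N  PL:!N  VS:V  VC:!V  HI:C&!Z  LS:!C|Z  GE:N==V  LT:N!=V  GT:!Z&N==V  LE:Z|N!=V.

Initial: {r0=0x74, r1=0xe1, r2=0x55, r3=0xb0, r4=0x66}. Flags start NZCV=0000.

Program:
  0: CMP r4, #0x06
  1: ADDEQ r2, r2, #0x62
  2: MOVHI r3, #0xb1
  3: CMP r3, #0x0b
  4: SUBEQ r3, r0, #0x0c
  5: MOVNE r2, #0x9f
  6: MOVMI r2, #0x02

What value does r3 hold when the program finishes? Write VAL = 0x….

[0] flags=0010 → (cmp)
[1] flags=0010 EQ?F → skip
[2] flags=0010 HI?T → r3=0xb1
[3] flags=1010 → (cmp)
[4] flags=1010 EQ?F → skip
[5] flags=1010 NE?T → r2=0x9f
[6] flags=1010 MI?T → r2=0x02

VAL = 0xb1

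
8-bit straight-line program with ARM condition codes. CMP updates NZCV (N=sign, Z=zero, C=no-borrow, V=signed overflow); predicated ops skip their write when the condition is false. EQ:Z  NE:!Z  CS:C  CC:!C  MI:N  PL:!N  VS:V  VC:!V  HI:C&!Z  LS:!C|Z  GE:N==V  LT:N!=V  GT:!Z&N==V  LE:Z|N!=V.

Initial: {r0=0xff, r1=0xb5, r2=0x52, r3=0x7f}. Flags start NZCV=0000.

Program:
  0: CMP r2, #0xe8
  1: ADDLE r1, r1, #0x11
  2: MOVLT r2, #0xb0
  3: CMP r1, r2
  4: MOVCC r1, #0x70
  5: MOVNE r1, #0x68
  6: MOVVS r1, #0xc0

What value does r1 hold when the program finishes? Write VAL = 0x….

[0] flags=0000 → (cmp)
[1] flags=0000 LE?F → skip
[2] flags=0000 LT?F → skip
[3] flags=0011 → (cmp)
[4] flags=0011 CC?F → skip
[5] flags=0011 NE?T → r1=0x68
[6] flags=0011 VS?T → r1=0xc0

VAL = 0xc0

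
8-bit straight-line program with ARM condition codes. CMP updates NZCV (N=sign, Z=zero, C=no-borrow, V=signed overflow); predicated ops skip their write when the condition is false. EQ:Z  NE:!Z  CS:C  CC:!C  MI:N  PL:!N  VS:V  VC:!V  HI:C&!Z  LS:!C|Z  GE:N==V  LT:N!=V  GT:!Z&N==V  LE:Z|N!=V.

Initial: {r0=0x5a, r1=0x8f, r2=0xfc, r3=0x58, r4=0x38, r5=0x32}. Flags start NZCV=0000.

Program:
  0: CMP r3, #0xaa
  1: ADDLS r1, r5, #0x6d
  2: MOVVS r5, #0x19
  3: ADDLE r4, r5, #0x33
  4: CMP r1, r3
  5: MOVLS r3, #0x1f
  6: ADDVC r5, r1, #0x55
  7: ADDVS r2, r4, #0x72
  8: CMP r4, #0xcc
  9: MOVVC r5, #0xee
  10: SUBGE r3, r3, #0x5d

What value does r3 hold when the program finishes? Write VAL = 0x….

VAL = 0xfb

[0] flags=1001 → (cmp)
[1] flags=1001 LS?T → r1=0x9f
[2] flags=1001 VS?T → r5=0x19
[3] flags=1001 LE?F → skip
[4] flags=0011 → (cmp)
[5] flags=0011 LS?F → skip
[6] flags=0011 VC?F → skip
[7] flags=0011 VS?T → r2=0xaa
[8] flags=0000 → (cmp)
[9] flags=0000 VC?T → r5=0xee
[10] flags=0000 GE?T → r3=0xfb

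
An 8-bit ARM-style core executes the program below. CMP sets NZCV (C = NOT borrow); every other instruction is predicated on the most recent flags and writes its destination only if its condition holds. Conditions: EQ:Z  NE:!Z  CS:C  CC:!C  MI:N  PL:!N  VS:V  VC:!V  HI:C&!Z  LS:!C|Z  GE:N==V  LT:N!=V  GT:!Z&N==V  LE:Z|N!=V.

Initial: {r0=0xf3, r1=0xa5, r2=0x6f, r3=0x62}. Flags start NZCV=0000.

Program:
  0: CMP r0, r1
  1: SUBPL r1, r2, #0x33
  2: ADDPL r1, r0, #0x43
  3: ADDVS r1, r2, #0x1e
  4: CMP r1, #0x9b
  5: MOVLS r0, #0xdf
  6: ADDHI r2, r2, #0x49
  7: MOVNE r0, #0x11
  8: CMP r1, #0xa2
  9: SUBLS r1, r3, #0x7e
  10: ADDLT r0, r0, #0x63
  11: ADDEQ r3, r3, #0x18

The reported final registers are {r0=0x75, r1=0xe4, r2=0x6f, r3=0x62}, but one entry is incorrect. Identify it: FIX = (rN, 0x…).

FIX = (r0, 0x11)

0: ✓ CMP  NZCV=0010
1: ✓ SUBPL  r1←0x3c
2: ✓ ADDPL  r1←0x36
3: · ADDVS
4: ✓ CMP  NZCV=1001
5: ✓ MOVLS  r0←0xdf
6: · ADDHI
7: ✓ MOVNE  r0←0x11
8: ✓ CMP  NZCV=1001
9: ✓ SUBLS  r1←0xe4
10: · ADDLT
11: · ADDEQ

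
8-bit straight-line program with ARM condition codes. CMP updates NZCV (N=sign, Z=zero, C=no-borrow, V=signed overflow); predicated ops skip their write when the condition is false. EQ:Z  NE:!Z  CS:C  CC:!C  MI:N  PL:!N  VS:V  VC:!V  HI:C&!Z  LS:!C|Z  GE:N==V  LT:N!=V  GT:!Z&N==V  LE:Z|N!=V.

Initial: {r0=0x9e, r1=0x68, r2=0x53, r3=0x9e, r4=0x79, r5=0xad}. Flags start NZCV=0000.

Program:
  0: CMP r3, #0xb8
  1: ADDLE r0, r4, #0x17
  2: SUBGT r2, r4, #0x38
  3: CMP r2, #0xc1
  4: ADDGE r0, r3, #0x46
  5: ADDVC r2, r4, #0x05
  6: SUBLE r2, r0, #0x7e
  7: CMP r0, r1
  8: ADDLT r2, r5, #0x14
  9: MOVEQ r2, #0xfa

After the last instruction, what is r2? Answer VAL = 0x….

VAL = 0xc1

[0] flags=1000 → (cmp)
[1] flags=1000 LE?T → r0=0x90
[2] flags=1000 GT?F → skip
[3] flags=1001 → (cmp)
[4] flags=1001 GE?T → r0=0xe4
[5] flags=1001 VC?F → skip
[6] flags=1001 LE?F → skip
[7] flags=0011 → (cmp)
[8] flags=0011 LT?T → r2=0xc1
[9] flags=0011 EQ?F → skip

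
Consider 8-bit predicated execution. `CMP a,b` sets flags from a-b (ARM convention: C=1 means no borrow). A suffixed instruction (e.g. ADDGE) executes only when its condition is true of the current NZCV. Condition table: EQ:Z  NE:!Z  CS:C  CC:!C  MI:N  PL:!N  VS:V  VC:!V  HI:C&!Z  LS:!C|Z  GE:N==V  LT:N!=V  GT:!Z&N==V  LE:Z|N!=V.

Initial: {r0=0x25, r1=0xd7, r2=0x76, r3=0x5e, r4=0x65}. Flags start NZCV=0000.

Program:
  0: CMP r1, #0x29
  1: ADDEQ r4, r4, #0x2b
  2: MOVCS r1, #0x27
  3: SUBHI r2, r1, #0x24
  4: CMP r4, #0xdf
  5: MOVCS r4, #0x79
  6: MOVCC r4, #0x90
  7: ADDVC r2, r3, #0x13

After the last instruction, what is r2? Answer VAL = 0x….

VAL = 0x03

0: ✓ CMP  NZCV=1010
1: · ADDEQ
2: ✓ MOVCS  r1←0x27
3: ✓ SUBHI  r2←0x03
4: ✓ CMP  NZCV=1001
5: · MOVCS
6: ✓ MOVCC  r4←0x90
7: · ADDVC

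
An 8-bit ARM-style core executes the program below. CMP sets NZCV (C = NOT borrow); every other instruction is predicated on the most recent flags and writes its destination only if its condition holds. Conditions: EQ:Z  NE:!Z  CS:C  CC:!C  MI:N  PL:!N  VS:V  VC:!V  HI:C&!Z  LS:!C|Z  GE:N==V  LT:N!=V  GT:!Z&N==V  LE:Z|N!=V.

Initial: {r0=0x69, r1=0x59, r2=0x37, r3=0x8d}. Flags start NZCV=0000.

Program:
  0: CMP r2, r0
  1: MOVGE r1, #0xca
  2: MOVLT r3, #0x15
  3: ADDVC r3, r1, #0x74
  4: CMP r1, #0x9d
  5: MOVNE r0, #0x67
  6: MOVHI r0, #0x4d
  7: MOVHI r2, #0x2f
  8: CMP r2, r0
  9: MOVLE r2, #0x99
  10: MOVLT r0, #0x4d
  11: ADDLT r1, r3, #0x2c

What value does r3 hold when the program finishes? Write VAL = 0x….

[0] flags=1000 → (cmp)
[1] flags=1000 GE?F → skip
[2] flags=1000 LT?T → r3=0x15
[3] flags=1000 VC?T → r3=0xcd
[4] flags=1001 → (cmp)
[5] flags=1001 NE?T → r0=0x67
[6] flags=1001 HI?F → skip
[7] flags=1001 HI?F → skip
[8] flags=1000 → (cmp)
[9] flags=1000 LE?T → r2=0x99
[10] flags=1000 LT?T → r0=0x4d
[11] flags=1000 LT?T → r1=0xf9

VAL = 0xcd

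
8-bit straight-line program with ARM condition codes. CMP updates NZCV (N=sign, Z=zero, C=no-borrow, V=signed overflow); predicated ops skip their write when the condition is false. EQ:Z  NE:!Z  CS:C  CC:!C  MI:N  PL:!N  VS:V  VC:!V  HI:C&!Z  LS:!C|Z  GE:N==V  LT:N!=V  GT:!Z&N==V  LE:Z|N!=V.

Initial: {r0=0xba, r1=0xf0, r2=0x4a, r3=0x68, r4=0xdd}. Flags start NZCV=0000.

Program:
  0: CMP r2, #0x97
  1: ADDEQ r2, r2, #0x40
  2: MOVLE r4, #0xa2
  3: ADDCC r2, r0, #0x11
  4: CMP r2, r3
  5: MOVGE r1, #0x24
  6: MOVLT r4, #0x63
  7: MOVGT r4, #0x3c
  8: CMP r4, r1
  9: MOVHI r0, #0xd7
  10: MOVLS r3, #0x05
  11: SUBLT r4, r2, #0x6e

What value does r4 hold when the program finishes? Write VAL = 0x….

VAL = 0x63

[0] flags=1001 → (cmp)
[1] flags=1001 EQ?F → skip
[2] flags=1001 LE?F → skip
[3] flags=1001 CC?T → r2=0xcb
[4] flags=0011 → (cmp)
[5] flags=0011 GE?F → skip
[6] flags=0011 LT?T → r4=0x63
[7] flags=0011 GT?F → skip
[8] flags=0000 → (cmp)
[9] flags=0000 HI?F → skip
[10] flags=0000 LS?T → r3=0x05
[11] flags=0000 LT?F → skip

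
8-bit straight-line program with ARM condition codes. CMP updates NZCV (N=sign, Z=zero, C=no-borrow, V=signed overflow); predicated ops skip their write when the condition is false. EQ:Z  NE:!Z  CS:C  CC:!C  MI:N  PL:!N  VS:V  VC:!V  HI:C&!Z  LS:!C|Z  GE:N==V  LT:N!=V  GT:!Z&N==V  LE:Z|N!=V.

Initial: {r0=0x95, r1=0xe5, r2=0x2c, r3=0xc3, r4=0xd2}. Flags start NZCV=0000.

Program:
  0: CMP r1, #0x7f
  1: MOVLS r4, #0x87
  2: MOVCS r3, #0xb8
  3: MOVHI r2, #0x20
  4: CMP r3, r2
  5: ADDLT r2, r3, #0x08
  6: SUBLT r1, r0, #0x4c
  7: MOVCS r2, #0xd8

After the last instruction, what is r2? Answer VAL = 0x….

VAL = 0xd8

[0] flags=0011 → (cmp)
[1] flags=0011 LS?F → skip
[2] flags=0011 CS?T → r3=0xb8
[3] flags=0011 HI?T → r2=0x20
[4] flags=1010 → (cmp)
[5] flags=1010 LT?T → r2=0xc0
[6] flags=1010 LT?T → r1=0x49
[7] flags=1010 CS?T → r2=0xd8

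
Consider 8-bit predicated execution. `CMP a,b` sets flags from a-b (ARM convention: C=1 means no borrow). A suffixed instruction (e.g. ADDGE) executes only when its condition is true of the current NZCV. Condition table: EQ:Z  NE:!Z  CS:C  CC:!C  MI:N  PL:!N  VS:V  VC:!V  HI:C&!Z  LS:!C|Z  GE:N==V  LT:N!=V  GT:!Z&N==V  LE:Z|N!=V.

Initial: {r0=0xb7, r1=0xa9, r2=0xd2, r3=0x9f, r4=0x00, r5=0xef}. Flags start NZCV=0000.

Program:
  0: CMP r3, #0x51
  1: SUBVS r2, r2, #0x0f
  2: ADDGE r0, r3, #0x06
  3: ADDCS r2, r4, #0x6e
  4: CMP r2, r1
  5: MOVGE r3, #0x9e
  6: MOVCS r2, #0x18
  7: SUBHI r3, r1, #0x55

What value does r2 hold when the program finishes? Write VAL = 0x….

VAL = 0x6e

0: ✓ CMP  NZCV=0011
1: ✓ SUBVS  r2←0xc3
2: · ADDGE
3: ✓ ADDCS  r2←0x6e
4: ✓ CMP  NZCV=1001
5: ✓ MOVGE  r3←0x9e
6: · MOVCS
7: · SUBHI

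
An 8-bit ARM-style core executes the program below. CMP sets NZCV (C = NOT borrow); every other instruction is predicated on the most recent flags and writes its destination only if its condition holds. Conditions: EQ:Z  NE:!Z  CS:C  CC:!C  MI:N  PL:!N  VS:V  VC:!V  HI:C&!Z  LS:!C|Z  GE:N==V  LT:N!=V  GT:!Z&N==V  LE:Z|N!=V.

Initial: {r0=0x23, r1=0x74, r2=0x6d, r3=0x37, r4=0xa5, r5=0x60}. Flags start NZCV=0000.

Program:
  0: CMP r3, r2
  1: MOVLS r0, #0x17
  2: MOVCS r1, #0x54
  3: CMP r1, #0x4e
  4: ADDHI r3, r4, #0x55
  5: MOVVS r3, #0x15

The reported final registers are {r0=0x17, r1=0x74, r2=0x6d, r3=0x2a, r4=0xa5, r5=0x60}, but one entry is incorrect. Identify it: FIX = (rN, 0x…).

FIX = (r3, 0xfa)

0: ✓ CMP  NZCV=1000
1: ✓ MOVLS  r0←0x17
2: · MOVCS
3: ✓ CMP  NZCV=0010
4: ✓ ADDHI  r3←0xfa
5: · MOVVS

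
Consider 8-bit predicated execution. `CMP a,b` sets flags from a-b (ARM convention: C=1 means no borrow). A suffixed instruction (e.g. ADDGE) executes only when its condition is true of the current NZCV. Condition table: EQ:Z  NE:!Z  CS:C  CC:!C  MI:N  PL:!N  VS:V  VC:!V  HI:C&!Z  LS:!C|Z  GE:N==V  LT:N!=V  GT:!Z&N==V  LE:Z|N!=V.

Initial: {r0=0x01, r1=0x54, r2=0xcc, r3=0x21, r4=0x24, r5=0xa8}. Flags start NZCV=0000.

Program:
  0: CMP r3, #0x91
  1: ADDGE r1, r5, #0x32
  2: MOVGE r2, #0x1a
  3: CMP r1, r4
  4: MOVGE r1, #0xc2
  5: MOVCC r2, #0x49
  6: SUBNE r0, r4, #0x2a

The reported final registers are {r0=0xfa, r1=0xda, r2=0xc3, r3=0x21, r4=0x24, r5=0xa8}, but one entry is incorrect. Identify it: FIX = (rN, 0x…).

FIX = (r2, 0x1a)

0: ✓ CMP  NZCV=1001
1: ✓ ADDGE  r1←0xda
2: ✓ MOVGE  r2←0x1a
3: ✓ CMP  NZCV=1010
4: · MOVGE
5: · MOVCC
6: ✓ SUBNE  r0←0xfa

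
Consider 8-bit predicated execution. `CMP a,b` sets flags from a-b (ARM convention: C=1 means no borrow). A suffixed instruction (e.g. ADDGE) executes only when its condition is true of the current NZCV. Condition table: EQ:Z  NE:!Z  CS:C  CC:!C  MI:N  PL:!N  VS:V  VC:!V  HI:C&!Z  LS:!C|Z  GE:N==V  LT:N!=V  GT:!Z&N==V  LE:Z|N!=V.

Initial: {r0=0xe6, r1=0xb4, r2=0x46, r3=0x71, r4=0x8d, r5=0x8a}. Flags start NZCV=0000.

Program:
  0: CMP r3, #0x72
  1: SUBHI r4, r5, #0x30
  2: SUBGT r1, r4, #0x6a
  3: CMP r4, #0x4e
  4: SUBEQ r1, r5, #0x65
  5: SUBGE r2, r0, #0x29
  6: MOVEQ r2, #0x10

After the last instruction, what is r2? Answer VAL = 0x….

[0] flags=1000 → (cmp)
[1] flags=1000 HI?F → skip
[2] flags=1000 GT?F → skip
[3] flags=0011 → (cmp)
[4] flags=0011 EQ?F → skip
[5] flags=0011 GE?F → skip
[6] flags=0011 EQ?F → skip

VAL = 0x46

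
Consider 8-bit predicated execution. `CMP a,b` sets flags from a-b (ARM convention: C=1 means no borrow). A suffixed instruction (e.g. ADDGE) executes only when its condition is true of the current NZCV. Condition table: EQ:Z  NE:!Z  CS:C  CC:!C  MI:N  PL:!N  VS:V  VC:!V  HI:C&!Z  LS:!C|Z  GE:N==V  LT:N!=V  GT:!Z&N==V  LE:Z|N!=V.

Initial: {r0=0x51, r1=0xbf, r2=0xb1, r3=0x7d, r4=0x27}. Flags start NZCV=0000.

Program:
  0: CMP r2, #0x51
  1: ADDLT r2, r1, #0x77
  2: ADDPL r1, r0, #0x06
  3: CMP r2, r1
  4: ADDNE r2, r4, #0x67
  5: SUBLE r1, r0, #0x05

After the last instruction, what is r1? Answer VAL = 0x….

VAL = 0x4c

0: ✓ CMP  NZCV=0011
1: ✓ ADDLT  r2←0x36
2: ✓ ADDPL  r1←0x57
3: ✓ CMP  NZCV=1000
4: ✓ ADDNE  r2←0x8e
5: ✓ SUBLE  r1←0x4c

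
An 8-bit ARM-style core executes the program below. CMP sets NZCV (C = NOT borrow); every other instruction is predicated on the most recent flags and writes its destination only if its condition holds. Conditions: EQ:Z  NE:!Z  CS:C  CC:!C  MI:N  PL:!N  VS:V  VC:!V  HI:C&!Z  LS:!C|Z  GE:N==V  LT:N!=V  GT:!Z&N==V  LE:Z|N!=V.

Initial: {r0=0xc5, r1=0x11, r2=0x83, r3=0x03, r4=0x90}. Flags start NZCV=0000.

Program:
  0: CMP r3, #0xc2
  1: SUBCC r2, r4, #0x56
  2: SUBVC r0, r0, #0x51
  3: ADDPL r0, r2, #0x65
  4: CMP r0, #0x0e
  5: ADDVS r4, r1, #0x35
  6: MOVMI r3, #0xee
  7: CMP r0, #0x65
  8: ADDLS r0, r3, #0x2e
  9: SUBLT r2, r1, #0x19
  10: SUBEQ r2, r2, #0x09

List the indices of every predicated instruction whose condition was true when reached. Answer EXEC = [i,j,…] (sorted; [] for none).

[0] flags=0000 → (cmp)
[1] flags=0000 CC?T → r2=0x3a
[2] flags=0000 VC?T → r0=0x74
[3] flags=0000 PL?T → r0=0x9f
[4] flags=1010 → (cmp)
[5] flags=1010 VS?F → skip
[6] flags=1010 MI?T → r3=0xee
[7] flags=0011 → (cmp)
[8] flags=0011 LS?F → skip
[9] flags=0011 LT?T → r2=0xf8
[10] flags=0011 EQ?F → skip

EXEC = [1,2,3,6,9]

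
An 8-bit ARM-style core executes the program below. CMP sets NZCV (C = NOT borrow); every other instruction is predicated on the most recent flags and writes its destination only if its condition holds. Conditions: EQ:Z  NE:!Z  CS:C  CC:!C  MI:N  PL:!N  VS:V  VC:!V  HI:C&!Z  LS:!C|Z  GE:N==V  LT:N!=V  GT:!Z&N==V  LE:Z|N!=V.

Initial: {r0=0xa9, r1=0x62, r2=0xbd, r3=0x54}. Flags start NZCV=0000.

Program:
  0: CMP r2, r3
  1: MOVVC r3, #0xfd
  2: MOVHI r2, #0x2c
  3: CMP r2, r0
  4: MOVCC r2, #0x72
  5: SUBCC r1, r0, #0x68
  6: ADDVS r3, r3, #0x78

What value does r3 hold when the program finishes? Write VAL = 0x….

VAL = 0xcc

[0] flags=0011 → (cmp)
[1] flags=0011 VC?F → skip
[2] flags=0011 HI?T → r2=0x2c
[3] flags=1001 → (cmp)
[4] flags=1001 CC?T → r2=0x72
[5] flags=1001 CC?T → r1=0x41
[6] flags=1001 VS?T → r3=0xcc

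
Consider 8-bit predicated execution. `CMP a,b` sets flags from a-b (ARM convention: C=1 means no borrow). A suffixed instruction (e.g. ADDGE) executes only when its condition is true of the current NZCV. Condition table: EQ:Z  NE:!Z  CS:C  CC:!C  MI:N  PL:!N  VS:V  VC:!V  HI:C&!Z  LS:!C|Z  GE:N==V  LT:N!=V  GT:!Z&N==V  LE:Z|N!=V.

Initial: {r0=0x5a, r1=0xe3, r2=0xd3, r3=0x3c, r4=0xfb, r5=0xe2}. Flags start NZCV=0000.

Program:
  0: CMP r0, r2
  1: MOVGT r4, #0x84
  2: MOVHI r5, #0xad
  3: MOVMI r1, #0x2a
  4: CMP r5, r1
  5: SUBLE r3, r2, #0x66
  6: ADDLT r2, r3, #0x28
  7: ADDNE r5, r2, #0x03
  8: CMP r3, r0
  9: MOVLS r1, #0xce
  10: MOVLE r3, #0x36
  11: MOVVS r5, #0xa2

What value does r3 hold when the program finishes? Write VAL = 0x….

[0] flags=1001 → (cmp)
[1] flags=1001 GT?T → r4=0x84
[2] flags=1001 HI?F → skip
[3] flags=1001 MI?T → r1=0x2a
[4] flags=1010 → (cmp)
[5] flags=1010 LE?T → r3=0x6d
[6] flags=1010 LT?T → r2=0x95
[7] flags=1010 NE?T → r5=0x98
[8] flags=0010 → (cmp)
[9] flags=0010 LS?F → skip
[10] flags=0010 LE?F → skip
[11] flags=0010 VS?F → skip

VAL = 0x6d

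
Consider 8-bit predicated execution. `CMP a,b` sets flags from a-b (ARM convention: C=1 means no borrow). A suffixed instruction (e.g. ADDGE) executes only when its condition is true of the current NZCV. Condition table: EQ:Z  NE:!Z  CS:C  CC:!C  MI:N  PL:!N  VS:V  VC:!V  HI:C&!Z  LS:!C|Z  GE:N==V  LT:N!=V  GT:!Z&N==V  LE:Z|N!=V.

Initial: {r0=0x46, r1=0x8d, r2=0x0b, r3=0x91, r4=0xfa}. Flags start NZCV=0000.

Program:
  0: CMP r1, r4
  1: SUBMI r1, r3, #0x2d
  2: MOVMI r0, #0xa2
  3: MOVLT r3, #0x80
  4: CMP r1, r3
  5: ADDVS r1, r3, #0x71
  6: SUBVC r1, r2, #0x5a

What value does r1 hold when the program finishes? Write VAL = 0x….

[0] flags=1000 → (cmp)
[1] flags=1000 MI?T → r1=0x64
[2] flags=1000 MI?T → r0=0xa2
[3] flags=1000 LT?T → r3=0x80
[4] flags=1001 → (cmp)
[5] flags=1001 VS?T → r1=0xf1
[6] flags=1001 VC?F → skip

VAL = 0xf1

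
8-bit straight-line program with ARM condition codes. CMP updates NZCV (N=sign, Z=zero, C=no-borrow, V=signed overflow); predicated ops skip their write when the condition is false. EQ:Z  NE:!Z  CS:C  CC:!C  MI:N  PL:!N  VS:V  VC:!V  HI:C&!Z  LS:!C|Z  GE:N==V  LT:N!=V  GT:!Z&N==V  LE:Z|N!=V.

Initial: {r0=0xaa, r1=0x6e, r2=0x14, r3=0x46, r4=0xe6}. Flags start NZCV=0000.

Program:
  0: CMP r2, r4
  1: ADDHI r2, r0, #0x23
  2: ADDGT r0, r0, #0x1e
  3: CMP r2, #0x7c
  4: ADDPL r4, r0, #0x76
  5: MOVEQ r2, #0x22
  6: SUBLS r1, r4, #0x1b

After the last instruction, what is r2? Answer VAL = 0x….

0: ✓ CMP  NZCV=0000
1: · ADDHI
2: ✓ ADDGT  r0←0xc8
3: ✓ CMP  NZCV=1000
4: · ADDPL
5: · MOVEQ
6: ✓ SUBLS  r1←0xcb

VAL = 0x14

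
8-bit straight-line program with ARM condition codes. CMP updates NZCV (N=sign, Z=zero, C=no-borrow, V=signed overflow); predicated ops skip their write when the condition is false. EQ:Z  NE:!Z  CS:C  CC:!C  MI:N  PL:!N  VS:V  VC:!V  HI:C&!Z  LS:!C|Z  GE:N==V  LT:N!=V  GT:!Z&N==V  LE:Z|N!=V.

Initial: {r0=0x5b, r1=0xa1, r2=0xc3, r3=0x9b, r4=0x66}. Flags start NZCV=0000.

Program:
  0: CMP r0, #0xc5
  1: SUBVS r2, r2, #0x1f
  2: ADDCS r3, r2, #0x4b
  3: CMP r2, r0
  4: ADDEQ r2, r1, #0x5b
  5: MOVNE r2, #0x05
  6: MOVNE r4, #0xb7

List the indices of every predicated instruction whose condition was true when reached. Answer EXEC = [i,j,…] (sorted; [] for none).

EXEC = [1,5,6]

0: ✓ CMP  NZCV=1001
1: ✓ SUBVS  r2←0xa4
2: · ADDCS
3: ✓ CMP  NZCV=0011
4: · ADDEQ
5: ✓ MOVNE  r2←0x05
6: ✓ MOVNE  r4←0xb7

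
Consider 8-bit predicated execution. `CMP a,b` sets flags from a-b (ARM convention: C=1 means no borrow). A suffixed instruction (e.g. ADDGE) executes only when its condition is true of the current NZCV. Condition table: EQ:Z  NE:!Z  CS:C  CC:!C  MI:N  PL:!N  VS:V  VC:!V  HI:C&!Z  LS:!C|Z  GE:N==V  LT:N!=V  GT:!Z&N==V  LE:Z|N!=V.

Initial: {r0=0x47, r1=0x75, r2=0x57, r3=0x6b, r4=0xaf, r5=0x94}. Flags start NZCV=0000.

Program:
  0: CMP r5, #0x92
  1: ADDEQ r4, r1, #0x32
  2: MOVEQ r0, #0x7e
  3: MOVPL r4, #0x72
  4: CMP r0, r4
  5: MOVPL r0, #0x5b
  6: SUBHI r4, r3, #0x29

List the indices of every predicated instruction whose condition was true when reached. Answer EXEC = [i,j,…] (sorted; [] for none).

0: ✓ CMP  NZCV=0010
1: · ADDEQ
2: · MOVEQ
3: ✓ MOVPL  r4←0x72
4: ✓ CMP  NZCV=1000
5: · MOVPL
6: · SUBHI

EXEC = [3]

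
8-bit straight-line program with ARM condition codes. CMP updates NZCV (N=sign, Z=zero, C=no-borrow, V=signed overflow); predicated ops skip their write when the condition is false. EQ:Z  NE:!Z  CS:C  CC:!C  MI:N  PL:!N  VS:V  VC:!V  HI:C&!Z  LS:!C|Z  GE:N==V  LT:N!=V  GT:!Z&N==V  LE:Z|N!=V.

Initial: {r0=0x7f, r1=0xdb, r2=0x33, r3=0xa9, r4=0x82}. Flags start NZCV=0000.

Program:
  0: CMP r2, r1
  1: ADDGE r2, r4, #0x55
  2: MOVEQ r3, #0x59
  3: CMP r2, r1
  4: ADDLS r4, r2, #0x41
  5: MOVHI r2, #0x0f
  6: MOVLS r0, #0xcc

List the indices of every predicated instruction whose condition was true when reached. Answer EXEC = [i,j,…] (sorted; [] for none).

EXEC = [1,4,6]

[0] flags=0000 → (cmp)
[1] flags=0000 GE?T → r2=0xd7
[2] flags=0000 EQ?F → skip
[3] flags=1000 → (cmp)
[4] flags=1000 LS?T → r4=0x18
[5] flags=1000 HI?F → skip
[6] flags=1000 LS?T → r0=0xcc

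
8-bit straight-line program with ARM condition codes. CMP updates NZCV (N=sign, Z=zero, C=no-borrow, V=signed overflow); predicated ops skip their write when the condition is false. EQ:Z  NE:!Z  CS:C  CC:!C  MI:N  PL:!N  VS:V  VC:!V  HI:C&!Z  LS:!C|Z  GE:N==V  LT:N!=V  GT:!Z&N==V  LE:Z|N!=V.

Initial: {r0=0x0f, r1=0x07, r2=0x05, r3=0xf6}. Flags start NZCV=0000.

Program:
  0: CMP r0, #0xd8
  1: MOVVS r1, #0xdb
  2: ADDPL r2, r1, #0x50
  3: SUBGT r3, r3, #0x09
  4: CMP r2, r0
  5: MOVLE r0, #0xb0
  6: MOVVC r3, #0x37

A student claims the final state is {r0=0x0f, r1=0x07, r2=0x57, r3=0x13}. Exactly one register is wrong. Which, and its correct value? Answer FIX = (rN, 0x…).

FIX = (r3, 0x37)

[0] flags=0000 → (cmp)
[1] flags=0000 VS?F → skip
[2] flags=0000 PL?T → r2=0x57
[3] flags=0000 GT?T → r3=0xed
[4] flags=0010 → (cmp)
[5] flags=0010 LE?F → skip
[6] flags=0010 VC?T → r3=0x37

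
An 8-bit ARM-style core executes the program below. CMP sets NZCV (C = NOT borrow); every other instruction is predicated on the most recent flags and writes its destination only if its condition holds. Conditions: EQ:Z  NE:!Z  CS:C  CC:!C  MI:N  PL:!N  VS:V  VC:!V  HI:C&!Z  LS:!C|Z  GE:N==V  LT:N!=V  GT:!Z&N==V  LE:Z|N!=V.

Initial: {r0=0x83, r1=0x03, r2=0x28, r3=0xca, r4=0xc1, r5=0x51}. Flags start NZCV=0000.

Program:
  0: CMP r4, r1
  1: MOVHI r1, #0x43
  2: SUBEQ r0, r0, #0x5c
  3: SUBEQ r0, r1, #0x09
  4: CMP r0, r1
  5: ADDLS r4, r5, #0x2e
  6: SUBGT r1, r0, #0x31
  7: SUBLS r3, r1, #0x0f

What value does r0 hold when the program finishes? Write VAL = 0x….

VAL = 0x83

0: ✓ CMP  NZCV=1010
1: ✓ MOVHI  r1←0x43
2: · SUBEQ
3: · SUBEQ
4: ✓ CMP  NZCV=0011
5: · ADDLS
6: · SUBGT
7: · SUBLS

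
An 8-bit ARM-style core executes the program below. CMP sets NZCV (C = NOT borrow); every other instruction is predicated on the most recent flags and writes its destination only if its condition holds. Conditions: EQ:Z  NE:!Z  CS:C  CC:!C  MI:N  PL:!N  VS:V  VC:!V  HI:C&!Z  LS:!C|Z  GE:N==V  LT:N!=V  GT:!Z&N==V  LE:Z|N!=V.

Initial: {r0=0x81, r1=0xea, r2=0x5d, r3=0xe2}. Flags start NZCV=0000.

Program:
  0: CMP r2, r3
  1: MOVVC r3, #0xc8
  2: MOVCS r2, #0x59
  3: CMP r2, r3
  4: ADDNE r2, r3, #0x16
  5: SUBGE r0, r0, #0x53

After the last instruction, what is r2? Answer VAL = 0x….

0: ✓ CMP  NZCV=0000
1: ✓ MOVVC  r3←0xc8
2: · MOVCS
3: ✓ CMP  NZCV=1001
4: ✓ ADDNE  r2←0xde
5: ✓ SUBGE  r0←0x2e

VAL = 0xde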